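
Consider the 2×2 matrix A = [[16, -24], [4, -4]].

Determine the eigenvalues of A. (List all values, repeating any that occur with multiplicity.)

4, 8

det(A - λI) = (16 - λ)(-4 - λ) - (-24)·(4) = λ^2 - 12λ + 32.
This factors as (λ - 4)·(λ - 8) = 0.
Eigenvalues: 4, 8.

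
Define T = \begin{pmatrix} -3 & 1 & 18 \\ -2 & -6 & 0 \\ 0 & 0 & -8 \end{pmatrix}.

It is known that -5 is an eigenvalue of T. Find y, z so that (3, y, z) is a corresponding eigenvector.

We need (T + 5I)v = 0.
T + 5I = [[2, 1, 18], [-2, -1, 0], [0, 0, -3]].
Row 1: (2)·3 + (1)·y + (18)·z = 0
Row 2: (-2)·3 + (-1)·y + (0)·z = 0
Row 3: (0)·3 + (0)·y + (-3)·z = 0
Solving gives y = -6, z = 0.
Check: T·(3, -6, 0) = (-15, 30, 0) = -5·(3, -6, 0).

-6, 0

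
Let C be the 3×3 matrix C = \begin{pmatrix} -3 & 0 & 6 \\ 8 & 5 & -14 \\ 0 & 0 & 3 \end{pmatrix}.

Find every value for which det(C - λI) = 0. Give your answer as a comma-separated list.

The characteristic polynomial is p(t) = det(tI - C).
Expanding along the first row, p(t) = t^3 - 5t^2 - 9t + 45.
Since p(3) = 0, t = 3 is a root.
Factor out (t - 3): p(t) = (t - 3)·(t^2 - 2t - 15).
The quadratic factors as (t + 3)·(t - 5).
Eigenvalues: -3, 3, 5.

-3, 3, 5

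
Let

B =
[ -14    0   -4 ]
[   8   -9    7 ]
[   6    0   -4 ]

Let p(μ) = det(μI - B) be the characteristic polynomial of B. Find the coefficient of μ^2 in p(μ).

The coefficient of μ^2 of det(μI - B) is −trace(B).
trace(B) = (-14) + (-9) + (-4) = -27, so the coefficient is 27.

27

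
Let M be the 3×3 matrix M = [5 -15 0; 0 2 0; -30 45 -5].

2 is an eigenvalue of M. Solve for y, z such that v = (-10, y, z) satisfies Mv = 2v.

-2, 30

We need (M - 2I)v = 0.
M - 2I = [[3, -15, 0], [0, 0, 0], [-30, 45, -7]].
Row 1: (3)·-10 + (-15)·y + (0)·z = 0
Row 2: (0)·-10 + (0)·y + (0)·z = 0
Row 3: (-30)·-10 + (45)·y + (-7)·z = 0
Solving gives y = -2, z = 30.
Check: M·(-10, -2, 30) = (-20, -4, 60) = 2·(-10, -2, 30).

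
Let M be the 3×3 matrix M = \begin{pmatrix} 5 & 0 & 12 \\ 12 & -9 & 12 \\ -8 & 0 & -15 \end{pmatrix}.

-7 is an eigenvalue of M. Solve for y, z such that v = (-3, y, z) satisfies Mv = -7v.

We need (M + 7I)v = 0.
M + 7I = [[12, 0, 12], [12, -2, 12], [-8, 0, -8]].
Row 1: (12)·-3 + (0)·y + (12)·z = 0
Row 2: (12)·-3 + (-2)·y + (12)·z = 0
Row 3: (-8)·-3 + (0)·y + (-8)·z = 0
Solving gives y = 0, z = 3.
Check: M·(-3, 0, 3) = (21, 0, -21) = -7·(-3, 0, 3).

0, 3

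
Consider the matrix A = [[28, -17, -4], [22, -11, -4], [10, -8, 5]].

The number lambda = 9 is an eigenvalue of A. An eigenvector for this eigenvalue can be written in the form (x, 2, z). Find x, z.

We need (A - 9I)v = 0.
A - 9I = [[19, -17, -4], [22, -20, -4], [10, -8, -4]].
Row 1: (19)·x + (-17)·2 + (-4)·z = 0
Row 2: (22)·x + (-20)·2 + (-4)·z = 0
Row 3: (10)·x + (-8)·2 + (-4)·z = 0
Solving gives x = 2, z = 1.
Check: A·(2, 2, 1) = (18, 18, 9) = 9·(2, 2, 1).

2, 1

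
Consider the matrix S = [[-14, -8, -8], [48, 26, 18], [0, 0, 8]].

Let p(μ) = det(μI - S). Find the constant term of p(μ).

p(μ) = μ^3 - 20μ^2 + 116μ - 160.
The constant term is -160.

-160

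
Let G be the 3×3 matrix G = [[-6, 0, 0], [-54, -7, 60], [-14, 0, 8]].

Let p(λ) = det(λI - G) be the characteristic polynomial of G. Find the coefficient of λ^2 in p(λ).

5

The coefficient of λ^2 of det(λI - G) is −trace(G).
trace(G) = (-6) + (-7) + (8) = -5, so the coefficient is 5.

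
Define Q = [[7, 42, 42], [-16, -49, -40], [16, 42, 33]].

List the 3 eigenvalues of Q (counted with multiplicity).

-9, -7, 7

The characteristic polynomial is p(lambda) = det(lambda·I - Q).
Cofactor expansion gives p(lambda) = lambda^3 + 9·lambda^2 - 49·lambda - 441.
Rational-root test: lambda = -7 gives p(-7) = 0.
Factor out (lambda + 7): p(lambda) = (lambda + 7)·(lambda^2 + 2·lambda - 63).
The quadratic factors as (lambda + 9)·(lambda - 7).
Eigenvalues: -9, -7, 7.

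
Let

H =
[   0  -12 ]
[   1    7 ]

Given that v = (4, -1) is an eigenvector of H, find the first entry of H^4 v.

324

First find the eigenvalue: Hv = (12, -3) = 3·(4, -1), so λ = 3.
Then H^4 v = λ^4·v = 3^4·(4, -1) = 81·(4, -1) = (324, -81).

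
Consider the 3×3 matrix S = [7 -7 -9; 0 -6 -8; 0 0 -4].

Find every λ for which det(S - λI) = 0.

S is upper triangular, so its eigenvalues are the diagonal entries.
Diagonal: 7, -6, -4.

-6, -4, 7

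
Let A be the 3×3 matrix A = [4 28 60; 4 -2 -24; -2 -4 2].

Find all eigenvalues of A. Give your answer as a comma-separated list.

Compute the characteristic polynomial p(s) = det(sI - A).
Cofactor expansion gives p(s) = s^3 - 4s^2 - 92s + 480.
Since p(8) = 0, s = 8 is a root.
Dividing by (s - 8) leaves s^2 + 4s - 60.
The quadratic factors as (s + 10)·(s - 6).
Eigenvalues: -10, 6, 8.

-10, 6, 8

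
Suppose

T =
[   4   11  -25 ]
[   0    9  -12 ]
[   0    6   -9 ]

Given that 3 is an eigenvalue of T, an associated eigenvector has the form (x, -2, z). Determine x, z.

We need (T - 3I)v = 0.
T - 3I = [[1, 11, -25], [0, 6, -12], [0, 6, -12]].
Row 1: (1)·x + (11)·-2 + (-25)·z = 0
Row 2: (0)·x + (6)·-2 + (-12)·z = 0
Row 3: (0)·x + (6)·-2 + (-12)·z = 0
Solving gives x = -3, z = -1.
Check: T·(-3, -2, -1) = (-9, -6, -3) = 3·(-3, -2, -1).

-3, -1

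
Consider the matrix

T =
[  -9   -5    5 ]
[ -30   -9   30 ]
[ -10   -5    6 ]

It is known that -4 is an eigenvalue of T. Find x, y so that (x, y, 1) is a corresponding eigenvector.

We need (T + 4I)v = 0.
T + 4I = [[-5, -5, 5], [-30, -5, 30], [-10, -5, 10]].
Row 1: (-5)·x + (-5)·y + (5)·1 = 0
Row 2: (-30)·x + (-5)·y + (30)·1 = 0
Row 3: (-10)·x + (-5)·y + (10)·1 = 0
Solving gives x = 1, y = 0.
Check: T·(1, 0, 1) = (-4, 0, -4) = -4·(1, 0, 1).

1, 0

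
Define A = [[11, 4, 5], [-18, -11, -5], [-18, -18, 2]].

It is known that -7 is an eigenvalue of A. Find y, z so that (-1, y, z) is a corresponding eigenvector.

We need (A + 7I)v = 0.
A + 7I = [[18, 4, 5], [-18, -4, -5], [-18, -18, 9]].
Row 1: (18)·-1 + (4)·y + (5)·z = 0
Row 2: (-18)·-1 + (-4)·y + (-5)·z = 0
Row 3: (-18)·-1 + (-18)·y + (9)·z = 0
Solving gives y = 2, z = 2.
Check: A·(-1, 2, 2) = (7, -14, -14) = -7·(-1, 2, 2).

2, 2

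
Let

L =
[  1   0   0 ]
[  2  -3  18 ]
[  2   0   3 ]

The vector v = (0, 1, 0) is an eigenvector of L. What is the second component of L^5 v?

First find the eigenvalue: Lv = (0, -3, 0) = -3·(0, 1, 0), so λ = -3.
Then L^5 v = λ^5·v = (-3)^5·(0, 1, 0) = -243·(0, 1, 0) = (0, -243, 0).

-243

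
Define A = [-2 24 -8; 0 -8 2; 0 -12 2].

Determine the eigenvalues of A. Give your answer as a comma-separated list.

Compute the characteristic polynomial p(s) = det(sI - A).
Expanding the 3×3 determinant: p(s) = s^3 + 8s^2 + 20s + 16.
Since p(-2) = 0, s = -2 is a root.
Factor out (s + 2): p(s) = (s + 2)·(s^2 + 6s + 8).
The quadratic factors as (s + 4)·(s + 2).
Eigenvalues: -4, -2, -2.

-4, -2, -2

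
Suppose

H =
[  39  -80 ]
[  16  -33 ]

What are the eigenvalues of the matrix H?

det(H - μI) = (39 - μ)(-33 - μ) - (-80)·(16) = μ^2 - 6μ - 7.
This factors as (μ + 1)·(μ - 7) = 0.
Eigenvalues: -1, 7.

-1, 7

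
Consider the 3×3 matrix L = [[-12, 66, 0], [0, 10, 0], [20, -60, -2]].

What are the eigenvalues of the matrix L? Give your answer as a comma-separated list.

Set up det(rI - L) = 0.
Expanding the 3×3 determinant: p(r) = r^3 + 4r^2 - 116r - 240.
Since p(10) = 0, r = 10 is a root.
Dividing by (r - 10) leaves r^2 + 14r + 24.
The quadratic factors as (r + 12)·(r + 2).
Eigenvalues: -12, -2, 10.

-12, -2, 10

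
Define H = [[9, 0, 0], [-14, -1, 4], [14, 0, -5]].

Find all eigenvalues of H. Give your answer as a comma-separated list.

Set up det(tI - H) = 0.
Cofactor expansion gives p(t) = t^3 - 3t^2 - 49t - 45.
Rational-root test: t = -5 gives p(-5) = 0.
Dividing by (t + 5) leaves t^2 - 8t - 9.
The quadratic factors as (t + 1)·(t - 9).
Eigenvalues: -5, -1, 9.

-5, -1, 9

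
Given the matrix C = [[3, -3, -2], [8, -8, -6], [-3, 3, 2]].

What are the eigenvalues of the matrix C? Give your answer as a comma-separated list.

Set up det(tI - C) = 0.
Expanding the 3×3 determinant: p(t) = t^3 + 3t^2 + 2t.
Rational-root test: t = -1 gives p(-1) = 0.
Factor out (t + 1): p(t) = (t + 1)·(t^2 + 2t).
The quadratic factors as (t + 2)·t.
Eigenvalues: -2, -1, 0.

-2, -1, 0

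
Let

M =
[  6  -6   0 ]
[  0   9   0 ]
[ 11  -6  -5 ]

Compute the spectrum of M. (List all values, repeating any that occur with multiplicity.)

The characteristic polynomial is p(lambda) = det(lambda·I - M).
Expanding the 3×3 determinant: p(lambda) = lambda^3 - 10·lambda^2 - 21·lambda + 270.
Since p(6) = 0, lambda = 6 is a root.
Dividing by (lambda - 6) leaves lambda^2 - 4·lambda - 45.
The quadratic factors as (lambda + 5)·(lambda - 9).
Eigenvalues: -5, 6, 9.

-5, 6, 9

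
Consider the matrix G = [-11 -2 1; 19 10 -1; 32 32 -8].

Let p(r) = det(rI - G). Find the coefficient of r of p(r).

p(r) = r^3 + 9r^2 - 64r - 576.
The coefficient of r is -64.

-64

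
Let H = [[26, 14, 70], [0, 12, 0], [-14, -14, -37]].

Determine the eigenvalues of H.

Set up det(λI - H) = 0.
Expanding the 3×3 determinant: p(λ) = λ^3 - λ^2 - 114λ - 216.
Try λ = -2: p(-2) = 0, so -2 is a root.
Factor out (λ + 2): p(λ) = (λ + 2)·(λ^2 - 3λ - 108).
The quadratic factors as (λ + 9)·(λ - 12).
Eigenvalues: -9, -2, 12.

-9, -2, 12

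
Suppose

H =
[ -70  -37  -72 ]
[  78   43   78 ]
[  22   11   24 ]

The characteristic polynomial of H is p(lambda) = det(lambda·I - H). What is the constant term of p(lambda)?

p(lambda) = lambda^3 + 3·lambda^2 - 46·lambda + 72.
The constant term is 72.

72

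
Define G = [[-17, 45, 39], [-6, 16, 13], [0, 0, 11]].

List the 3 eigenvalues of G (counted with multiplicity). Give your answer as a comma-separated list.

Compute the characteristic polynomial p(s) = det(sI - G).
Expanding the 3×3 determinant: p(s) = s^3 - 10s^2 - 13s + 22.
Try s = 1: p(1) = 0, so 1 is a root.
Dividing by (s - 1) leaves s^2 - 9s - 22.
The quadratic factors as (s + 2)·(s - 11).
Eigenvalues: -2, 1, 11.

-2, 1, 11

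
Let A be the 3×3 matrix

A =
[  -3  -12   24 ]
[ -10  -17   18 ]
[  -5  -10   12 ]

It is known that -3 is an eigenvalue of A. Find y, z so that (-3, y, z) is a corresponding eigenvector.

We need (A + 3I)v = 0.
A + 3I = [[0, -12, 24], [-10, -14, 18], [-5, -10, 15]].
Row 1: (0)·-3 + (-12)·y + (24)·z = 0
Row 2: (-10)·-3 + (-14)·y + (18)·z = 0
Row 3: (-5)·-3 + (-10)·y + (15)·z = 0
Solving gives y = 6, z = 3.
Check: A·(-3, 6, 3) = (9, -18, -9) = -3·(-3, 6, 3).

6, 3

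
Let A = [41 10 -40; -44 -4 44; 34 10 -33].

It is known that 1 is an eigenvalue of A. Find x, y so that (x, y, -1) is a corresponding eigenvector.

-1, 0

We need (A - 1I)v = 0.
A - 1I = [[40, 10, -40], [-44, -5, 44], [34, 10, -34]].
Row 1: (40)·x + (10)·y + (-40)·-1 = 0
Row 2: (-44)·x + (-5)·y + (44)·-1 = 0
Row 3: (34)·x + (10)·y + (-34)·-1 = 0
Solving gives x = -1, y = 0.
Check: A·(-1, 0, -1) = (-1, 0, -1) = 1·(-1, 0, -1).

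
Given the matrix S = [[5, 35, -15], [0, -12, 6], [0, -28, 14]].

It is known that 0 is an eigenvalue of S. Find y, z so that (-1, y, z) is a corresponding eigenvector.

1, 2

We need (S)v = 0.
S = [[5, 35, -15], [0, -12, 6], [0, -28, 14]].
Row 1: (5)·-1 + (35)·y + (-15)·z = 0
Row 2: (0)·-1 + (-12)·y + (6)·z = 0
Row 3: (0)·-1 + (-28)·y + (14)·z = 0
Solving gives y = 1, z = 2.
Check: S·(-1, 1, 2) = (0, 0, 0) = 0·(-1, 1, 2).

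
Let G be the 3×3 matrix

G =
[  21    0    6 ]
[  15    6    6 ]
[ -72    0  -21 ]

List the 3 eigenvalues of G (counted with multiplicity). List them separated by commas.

Set up det(λI - G) = 0.
Expanding along the first row, p(λ) = λ^3 - 6λ^2 - 9λ + 54.
Rational-root test: λ = -3 gives p(-3) = 0.
Dividing by (λ + 3) leaves λ^2 - 9λ + 18.
The quadratic factors as (λ - 3)·(λ - 6).
Eigenvalues: -3, 3, 6.

-3, 3, 6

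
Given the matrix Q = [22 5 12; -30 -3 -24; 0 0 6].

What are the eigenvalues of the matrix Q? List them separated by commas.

6, 7, 12

Compute the characteristic polynomial p(μ) = det(μI - Q).
Expanding the 3×3 determinant: p(μ) = μ^3 - 25μ^2 + 198μ - 504.
Try μ = 12: p(12) = 0, so 12 is a root.
Dividing by (μ - 12) leaves μ^2 - 13μ + 42.
The quadratic factors as (μ - 6)·(μ - 7).
Eigenvalues: 6, 7, 12.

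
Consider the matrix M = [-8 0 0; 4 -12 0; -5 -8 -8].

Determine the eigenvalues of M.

-12, -8, -8

M is lower triangular, so its eigenvalues are the diagonal entries.
Diagonal: -8, -12, -8.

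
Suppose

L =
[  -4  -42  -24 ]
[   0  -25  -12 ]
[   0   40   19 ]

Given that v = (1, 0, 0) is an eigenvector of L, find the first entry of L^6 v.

First find the eigenvalue: Lv = (-4, 0, 0) = -4·(1, 0, 0), so λ = -4.
Then L^6 v = λ^6·v = (-4)^6·(1, 0, 0) = 4096·(1, 0, 0) = (4096, 0, 0).

4096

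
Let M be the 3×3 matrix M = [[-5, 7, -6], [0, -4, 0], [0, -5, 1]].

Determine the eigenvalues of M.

-5, -4, 1

Set up det(μI - M) = 0.
Expanding the 3×3 determinant: p(μ) = μ^3 + 8μ^2 + 11μ - 20.
Try μ = 1: p(1) = 0, so 1 is a root.
Factor out (μ - 1): p(μ) = (μ - 1)·(μ^2 + 9μ + 20).
The quadratic factors as (μ + 5)·(μ + 4).
Eigenvalues: -5, -4, 1.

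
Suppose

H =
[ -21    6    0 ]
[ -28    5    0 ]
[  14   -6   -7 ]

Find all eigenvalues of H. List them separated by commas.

The characteristic polynomial is p(μ) = det(μI - H).
Expanding along the first row, p(μ) = μ^3 + 23μ^2 + 175μ + 441.
Since p(-7) = 0, μ = -7 is a root.
Dividing by (μ + 7) leaves μ^2 + 16μ + 63.
The quadratic factors as (μ + 9)·(μ + 7).
Eigenvalues: -9, -7, -7.

-9, -7, -7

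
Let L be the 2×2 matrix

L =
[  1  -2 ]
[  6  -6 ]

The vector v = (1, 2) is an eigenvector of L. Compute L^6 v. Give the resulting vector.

First find the eigenvalue: Lv = (-3, -6) = -3·(1, 2), so λ = -3.
Then L^6 v = λ^6·v = (-3)^6·(1, 2) = 729·(1, 2) = (729, 1458).

(729, 1458)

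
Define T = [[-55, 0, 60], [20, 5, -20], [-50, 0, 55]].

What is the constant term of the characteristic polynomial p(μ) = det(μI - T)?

p(0) = det(0·I − T) = det(−T) = (−1)^3·det(T).
det(T) = -125, so p(0) = 125.

125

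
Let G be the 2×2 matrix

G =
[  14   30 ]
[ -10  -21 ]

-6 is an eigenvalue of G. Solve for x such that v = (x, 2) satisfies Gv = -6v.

-3

We need (G + 6I)v = 0.
G + 6I = [[20, 30], [-10, -15]].
Row 1: (20)·x + (30)·2 = 0
Row 2: (-10)·x + (-15)·2 = 0
Solving gives x = -3.
Check: G·(-3, 2) = (18, -12) = -6·(-3, 2).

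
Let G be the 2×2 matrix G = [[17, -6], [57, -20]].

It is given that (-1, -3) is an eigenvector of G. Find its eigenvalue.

-1

Compute Gv: G·(-1, -3) = (1, 3).
Since Gv = λv, compare component 1: 1 = λ·-1, so λ = -1.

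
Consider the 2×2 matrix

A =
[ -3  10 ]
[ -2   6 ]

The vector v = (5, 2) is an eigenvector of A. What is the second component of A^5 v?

2

First find the eigenvalue: Av = (5, 2) = 1·(5, 2), so λ = 1.
Then A^5 v = λ^5·v = 1^5·(5, 2) = 1·(5, 2) = (5, 2).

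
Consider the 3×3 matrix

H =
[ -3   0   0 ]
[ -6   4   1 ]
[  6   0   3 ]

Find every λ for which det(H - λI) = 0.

-3, 3, 4

Compute the characteristic polynomial p(λ) = det(λI - H).
Expanding along the first row, p(λ) = λ^3 - 4λ^2 - 9λ + 36.
Rational-root test: λ = -3 gives p(-3) = 0.
Factor out (λ + 3): p(λ) = (λ + 3)·(λ^2 - 7λ + 12).
The quadratic factors as (λ - 3)·(λ - 4).
Eigenvalues: -3, 3, 4.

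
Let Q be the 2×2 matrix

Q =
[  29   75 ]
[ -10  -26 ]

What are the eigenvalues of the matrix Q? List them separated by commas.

-1, 4

det(Q - rI) = (29 - r)(-26 - r) - (75)·(-10) = r^2 - 3r - 4.
This factors as (r + 1)·(r - 4) = 0.
Eigenvalues: -1, 4.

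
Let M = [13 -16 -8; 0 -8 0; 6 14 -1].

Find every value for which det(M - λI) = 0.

-8, 5, 7

The characteristic polynomial is p(t) = det(tI - M).
Cofactor expansion gives p(t) = t^3 - 4t^2 - 61t + 280.
Since p(5) = 0, t = 5 is a root.
Dividing by (t - 5) leaves t^2 + t - 56.
The quadratic factors as (t + 8)·(t - 7).
Eigenvalues: -8, 5, 7.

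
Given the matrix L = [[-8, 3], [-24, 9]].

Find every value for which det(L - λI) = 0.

det(L - tI) = (-8 - t)(9 - t) - (3)·(-24) = t^2 - t.
This factors as t·(t - 1) = 0.
Eigenvalues: 0, 1.

0, 1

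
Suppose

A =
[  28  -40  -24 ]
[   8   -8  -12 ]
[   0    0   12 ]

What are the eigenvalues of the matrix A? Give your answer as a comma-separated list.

8, 12, 12

Set up det(rI - A) = 0.
Cofactor expansion gives p(r) = r^3 - 32r^2 + 336r - 1152.
Since p(8) = 0, r = 8 is a root.
Factor out (r - 8): p(r) = (r - 8)·(r^2 - 24r + 144).
The quadratic factor is (r - 12)^2.
Eigenvalues: 8, 12, 12.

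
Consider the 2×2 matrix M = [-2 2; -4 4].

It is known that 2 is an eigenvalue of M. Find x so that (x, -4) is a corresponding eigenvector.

-2

We need (M - 2I)v = 0.
M - 2I = [[-4, 2], [-4, 2]].
Row 1: (-4)·x + (2)·-4 = 0
Row 2: (-4)·x + (2)·-4 = 0
Solving gives x = -2.
Check: M·(-2, -4) = (-4, -8) = 2·(-2, -4).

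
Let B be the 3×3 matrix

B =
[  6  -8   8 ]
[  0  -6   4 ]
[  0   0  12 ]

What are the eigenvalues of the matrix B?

-6, 6, 12

B is upper triangular, so its eigenvalues are the diagonal entries.
Diagonal: 6, -6, 12.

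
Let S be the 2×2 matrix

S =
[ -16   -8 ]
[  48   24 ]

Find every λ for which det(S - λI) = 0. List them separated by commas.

det(S - μI) = (-16 - μ)(24 - μ) - (-8)·(48) = μ^2 - 8μ.
This factors as μ·(μ - 8) = 0.
Eigenvalues: 0, 8.

0, 8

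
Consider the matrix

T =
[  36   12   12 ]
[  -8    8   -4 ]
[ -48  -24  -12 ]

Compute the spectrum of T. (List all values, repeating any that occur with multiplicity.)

Compute the characteristic polynomial p(s) = det(sI - T).
Expanding the 3×3 determinant: p(s) = s^3 - 32s^2 + 336s - 1152.
Since p(8) = 0, s = 8 is a root.
Dividing by (s - 8) leaves s^2 - 24s + 144.
The quadratic factor is (s - 12)^2.
Eigenvalues: 8, 12, 12.

8, 12, 12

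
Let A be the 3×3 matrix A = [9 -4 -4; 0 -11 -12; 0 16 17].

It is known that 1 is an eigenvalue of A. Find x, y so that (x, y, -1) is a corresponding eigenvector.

0, 1

We need (A - 1I)v = 0.
A - 1I = [[8, -4, -4], [0, -12, -12], [0, 16, 16]].
Row 1: (8)·x + (-4)·y + (-4)·-1 = 0
Row 2: (0)·x + (-12)·y + (-12)·-1 = 0
Row 3: (0)·x + (16)·y + (16)·-1 = 0
Solving gives x = 0, y = 1.
Check: A·(0, 1, -1) = (0, 1, -1) = 1·(0, 1, -1).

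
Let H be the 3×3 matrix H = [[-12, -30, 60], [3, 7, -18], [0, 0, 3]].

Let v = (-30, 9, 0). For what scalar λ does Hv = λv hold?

Compute Hv: H·(-30, 9, 0) = (90, -27, 0).
Since Hv = λv, compare component 1: 90 = λ·-30, so λ = -3.

-3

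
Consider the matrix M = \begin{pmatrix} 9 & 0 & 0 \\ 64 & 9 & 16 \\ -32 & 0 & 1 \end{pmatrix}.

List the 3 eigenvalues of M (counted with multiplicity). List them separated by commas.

Set up det(sI - M) = 0.
Expanding along the first row, p(s) = s^3 - 19s^2 + 99s - 81.
Try s = 1: p(1) = 0, so 1 is a root.
Dividing by (s - 1) leaves s^2 - 18s + 81.
The quadratic factor is (s - 9)^2.
Eigenvalues: 1, 9, 9.

1, 9, 9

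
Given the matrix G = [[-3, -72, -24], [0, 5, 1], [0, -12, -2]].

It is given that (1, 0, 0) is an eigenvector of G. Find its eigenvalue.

-3

Compute Gv: G·(1, 0, 0) = (-3, 0, 0).
Since Gv = λv, compare component 1: -3 = λ·1, so λ = -3.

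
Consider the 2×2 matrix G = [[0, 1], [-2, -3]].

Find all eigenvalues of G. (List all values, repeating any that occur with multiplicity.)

-2, -1

det(G - μI) = (0 - μ)(-3 - μ) - (1)·(-2) = μ^2 + 3μ + 2.
This factors as (μ + 2)·(μ + 1) = 0.
Eigenvalues: -2, -1.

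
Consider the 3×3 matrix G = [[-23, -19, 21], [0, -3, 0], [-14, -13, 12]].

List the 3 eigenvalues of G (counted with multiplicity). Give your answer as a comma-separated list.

The characteristic polynomial is p(s) = det(sI - G).
Cofactor expansion gives p(s) = s^3 + 14s^2 + 51s + 54.
Try s = -2: p(-2) = 0, so -2 is a root.
Dividing by (s + 2) leaves s^2 + 12s + 27.
The quadratic factors as (s + 9)·(s + 3).
Eigenvalues: -9, -3, -2.

-9, -3, -2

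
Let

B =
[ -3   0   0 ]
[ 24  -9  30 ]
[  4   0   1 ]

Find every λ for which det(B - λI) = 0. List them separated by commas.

-9, -3, 1

Set up det(sI - B) = 0.
Expanding along the first row, p(s) = s^3 + 11s^2 + 15s - 27.
Since p(1) = 0, s = 1 is a root.
Factor out (s - 1): p(s) = (s - 1)·(s^2 + 12s + 27).
The quadratic factors as (s + 9)·(s + 3).
Eigenvalues: -9, -3, 1.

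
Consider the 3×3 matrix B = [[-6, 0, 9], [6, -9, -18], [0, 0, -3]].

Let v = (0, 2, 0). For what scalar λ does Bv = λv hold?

-9

Compute Bv: B·(0, 2, 0) = (0, -18, 0).
Since Bv = λv, compare component 2: -18 = λ·2, so λ = -9.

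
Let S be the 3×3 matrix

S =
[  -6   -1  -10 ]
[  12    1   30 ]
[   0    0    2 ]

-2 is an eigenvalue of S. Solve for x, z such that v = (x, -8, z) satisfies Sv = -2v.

2, 0

We need (S + 2I)v = 0.
S + 2I = [[-4, -1, -10], [12, 3, 30], [0, 0, 4]].
Row 1: (-4)·x + (-1)·-8 + (-10)·z = 0
Row 2: (12)·x + (3)·-8 + (30)·z = 0
Row 3: (0)·x + (0)·-8 + (4)·z = 0
Solving gives x = 2, z = 0.
Check: S·(2, -8, 0) = (-4, 16, 0) = -2·(2, -8, 0).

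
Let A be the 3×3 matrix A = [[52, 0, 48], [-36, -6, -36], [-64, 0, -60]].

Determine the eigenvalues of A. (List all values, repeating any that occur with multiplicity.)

-12, -6, 4

Set up det(sI - A) = 0.
Expanding the 3×3 determinant: p(s) = s^3 + 14s^2 - 288.
Try s = 4: p(4) = 0, so 4 is a root.
Factor out (s - 4): p(s) = (s - 4)·(s^2 + 18s + 72).
The quadratic factors as (s + 12)·(s + 6).
Eigenvalues: -12, -6, 4.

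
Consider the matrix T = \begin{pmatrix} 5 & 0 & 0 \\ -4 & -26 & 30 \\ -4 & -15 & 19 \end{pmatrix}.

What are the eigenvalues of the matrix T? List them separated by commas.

The characteristic polynomial is p(λ) = det(λI - T).
Expanding the 3×3 determinant: p(λ) = λ^3 + 2λ^2 - 79λ + 220.
Rational-root test: λ = 4 gives p(4) = 0.
Dividing by (λ - 4) leaves λ^2 + 6λ - 55.
The quadratic factors as (λ + 11)·(λ - 5).
Eigenvalues: -11, 4, 5.

-11, 4, 5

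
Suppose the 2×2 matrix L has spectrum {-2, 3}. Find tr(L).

1

trace(L) is the sum of the eigenvalues: (-2) + (3) = 1.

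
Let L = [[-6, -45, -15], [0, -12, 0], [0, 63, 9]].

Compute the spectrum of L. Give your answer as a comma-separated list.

The characteristic polynomial is p(t) = det(tI - L).
Expanding the 3×3 determinant: p(t) = t^3 + 9t^2 - 90t - 648.
Since p(-12) = 0, t = -12 is a root.
Factor out (t + 12): p(t) = (t + 12)·(t^2 - 3t - 54).
The quadratic factors as (t + 6)·(t - 9).
Eigenvalues: -12, -6, 9.

-12, -6, 9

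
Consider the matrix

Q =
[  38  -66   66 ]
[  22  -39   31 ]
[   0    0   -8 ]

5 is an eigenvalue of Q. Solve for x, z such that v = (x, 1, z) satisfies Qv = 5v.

We need (Q - 5I)v = 0.
Q - 5I = [[33, -66, 66], [22, -44, 31], [0, 0, -13]].
Row 1: (33)·x + (-66)·1 + (66)·z = 0
Row 2: (22)·x + (-44)·1 + (31)·z = 0
Row 3: (0)·x + (0)·1 + (-13)·z = 0
Solving gives x = 2, z = 0.
Check: Q·(2, 1, 0) = (10, 5, 0) = 5·(2, 1, 0).

2, 0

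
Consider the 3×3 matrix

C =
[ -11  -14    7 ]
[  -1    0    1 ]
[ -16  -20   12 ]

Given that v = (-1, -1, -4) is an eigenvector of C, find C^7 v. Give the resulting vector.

(-2187, -2187, -8748)

First find the eigenvalue: Cv = (-3, -3, -12) = 3·(-1, -1, -4), so λ = 3.
Then C^7 v = λ^7·v = 3^7·(-1, -1, -4) = 2187·(-1, -1, -4) = (-2187, -2187, -8748).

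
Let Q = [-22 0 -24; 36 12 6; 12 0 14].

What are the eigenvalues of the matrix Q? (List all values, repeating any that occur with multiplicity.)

-10, 2, 12

Set up det(sI - Q) = 0.
Expanding the 3×3 determinant: p(s) = s^3 - 4s^2 - 116s + 240.
Try s = -10: p(-10) = 0, so -10 is a root.
Factor out (s + 10): p(s) = (s + 10)·(s^2 - 14s + 24).
The quadratic factors as (s - 2)·(s - 12).
Eigenvalues: -10, 2, 12.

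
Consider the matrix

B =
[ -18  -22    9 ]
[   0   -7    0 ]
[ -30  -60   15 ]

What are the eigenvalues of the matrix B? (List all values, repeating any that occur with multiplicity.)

The characteristic polynomial is p(lambda) = det(lambda·I - B).
Cofactor expansion gives p(lambda) = lambda^3 + 10·lambda^2 + 21·lambda.
Rational-root test: lambda = 0 gives p(0) = 0.
Factor out lambda: p(lambda) = lambda·(lambda^2 + 10·lambda + 21).
The quadratic factors as (lambda + 7)·(lambda + 3).
Eigenvalues: -7, -3, 0.

-7, -3, 0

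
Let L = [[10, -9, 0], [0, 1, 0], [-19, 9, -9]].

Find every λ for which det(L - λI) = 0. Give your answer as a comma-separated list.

-9, 1, 10

Set up det(λI - L) = 0.
Cofactor expansion gives p(λ) = λ^3 - 2λ^2 - 89λ + 90.
Try λ = 1: p(1) = 0, so 1 is a root.
Factor out (λ - 1): p(λ) = (λ - 1)·(λ^2 - λ - 90).
The quadratic factors as (λ + 9)·(λ - 10).
Eigenvalues: -9, 1, 10.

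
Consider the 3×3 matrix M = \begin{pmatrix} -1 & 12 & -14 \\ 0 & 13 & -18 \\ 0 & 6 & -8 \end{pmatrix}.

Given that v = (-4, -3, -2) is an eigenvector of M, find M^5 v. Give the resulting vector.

First find the eigenvalue: Mv = (-4, -3, -2) = 1·(-4, -3, -2), so λ = 1.
Then M^5 v = λ^5·v = 1^5·(-4, -3, -2) = 1·(-4, -3, -2) = (-4, -3, -2).

(-4, -3, -2)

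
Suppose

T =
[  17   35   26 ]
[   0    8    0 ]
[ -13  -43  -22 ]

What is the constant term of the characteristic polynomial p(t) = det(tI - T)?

288

p(0) = det(0·I − T) = det(−T) = (−1)^3·det(T).
det(T) = -288, so p(0) = 288.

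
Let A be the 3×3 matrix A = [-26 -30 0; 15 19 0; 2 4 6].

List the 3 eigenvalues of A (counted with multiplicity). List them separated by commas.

Set up det(λI - A) = 0.
Expanding the 3×3 determinant: p(λ) = λ^3 + λ^2 - 86λ + 264.
Rational-root test: λ = 4 gives p(4) = 0.
Factor out (λ - 4): p(λ) = (λ - 4)·(λ^2 + 5λ - 66).
The quadratic factors as (λ + 11)·(λ - 6).
Eigenvalues: -11, 4, 6.

-11, 4, 6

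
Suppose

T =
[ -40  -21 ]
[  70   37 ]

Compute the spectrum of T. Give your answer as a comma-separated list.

-5, 2

det(T - lambda·I) = (-40 - lambda)(37 - lambda) - (-21)·(70) = lambda^2 + 3·lambda - 10.
This factors as (lambda + 5)·(lambda - 2) = 0.
Eigenvalues: -5, 2.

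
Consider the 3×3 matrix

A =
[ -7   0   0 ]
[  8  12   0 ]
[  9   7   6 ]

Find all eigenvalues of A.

-7, 6, 12

A is lower triangular, so its eigenvalues are the diagonal entries.
Diagonal: -7, 12, 6.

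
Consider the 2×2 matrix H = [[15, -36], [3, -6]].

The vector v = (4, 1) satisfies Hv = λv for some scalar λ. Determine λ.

6

Compute Hv: H·(4, 1) = (24, 6).
Since Hv = λv, compare component 1: 24 = λ·4, so λ = 6.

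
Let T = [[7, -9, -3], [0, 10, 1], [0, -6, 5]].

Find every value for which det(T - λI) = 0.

Set up det(lambda·I - T) = 0.
Cofactor expansion gives p(lambda) = lambda^3 - 22·lambda^2 + 161·lambda - 392.
Since p(8) = 0, lambda = 8 is a root.
Dividing by (lambda - 8) leaves lambda^2 - 14·lambda + 49.
The quadratic factor is (lambda - 7)^2.
Eigenvalues: 7, 7, 8.

7, 7, 8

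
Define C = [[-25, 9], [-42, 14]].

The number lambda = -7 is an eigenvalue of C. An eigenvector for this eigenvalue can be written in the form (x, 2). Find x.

1

We need (C + 7I)v = 0.
C + 7I = [[-18, 9], [-42, 21]].
Row 1: (-18)·x + (9)·2 = 0
Row 2: (-42)·x + (21)·2 = 0
Solving gives x = 1.
Check: C·(1, 2) = (-7, -14) = -7·(1, 2).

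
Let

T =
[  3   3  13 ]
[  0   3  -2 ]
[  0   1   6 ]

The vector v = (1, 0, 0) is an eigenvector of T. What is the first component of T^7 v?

2187

First find the eigenvalue: Tv = (3, 0, 0) = 3·(1, 0, 0), so λ = 3.
Then T^7 v = λ^7·v = 3^7·(1, 0, 0) = 2187·(1, 0, 0) = (2187, 0, 0).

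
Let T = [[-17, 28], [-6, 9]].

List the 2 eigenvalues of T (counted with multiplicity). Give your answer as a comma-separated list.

-5, -3

det(T - μI) = (-17 - μ)(9 - μ) - (28)·(-6) = μ^2 + 8μ + 15.
This factors as (μ + 5)·(μ + 3) = 0.
Eigenvalues: -5, -3.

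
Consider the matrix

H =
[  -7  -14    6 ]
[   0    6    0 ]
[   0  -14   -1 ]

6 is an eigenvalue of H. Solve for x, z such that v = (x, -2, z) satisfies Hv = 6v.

4, 4

We need (H - 6I)v = 0.
H - 6I = [[-13, -14, 6], [0, 0, 0], [0, -14, -7]].
Row 1: (-13)·x + (-14)·-2 + (6)·z = 0
Row 2: (0)·x + (0)·-2 + (0)·z = 0
Row 3: (0)·x + (-14)·-2 + (-7)·z = 0
Solving gives x = 4, z = 4.
Check: H·(4, -2, 4) = (24, -12, 24) = 6·(4, -2, 4).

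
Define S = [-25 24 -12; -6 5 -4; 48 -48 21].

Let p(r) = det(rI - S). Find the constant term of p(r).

p(r) = r^3 - r^2 - 17r - 15.
The constant term is -15.

-15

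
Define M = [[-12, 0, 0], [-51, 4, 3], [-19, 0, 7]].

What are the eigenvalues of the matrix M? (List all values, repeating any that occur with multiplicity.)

-12, 4, 7

Set up det(λI - M) = 0.
Expanding the 3×3 determinant: p(λ) = λ^3 + λ^2 - 104λ + 336.
Since p(4) = 0, λ = 4 is a root.
Dividing by (λ - 4) leaves λ^2 + 5λ - 84.
The quadratic factors as (λ + 12)·(λ - 7).
Eigenvalues: -12, 4, 7.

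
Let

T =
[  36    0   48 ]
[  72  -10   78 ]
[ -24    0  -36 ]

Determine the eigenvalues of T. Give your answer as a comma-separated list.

Compute the characteristic polynomial p(t) = det(tI - T).
Expanding along the first row, p(t) = t^3 + 10t^2 - 144t - 1440.
Since p(-12) = 0, t = -12 is a root.
Factor out (t + 12): p(t) = (t + 12)·(t^2 - 2t - 120).
The quadratic factors as (t + 10)·(t - 12).
Eigenvalues: -12, -10, 12.

-12, -10, 12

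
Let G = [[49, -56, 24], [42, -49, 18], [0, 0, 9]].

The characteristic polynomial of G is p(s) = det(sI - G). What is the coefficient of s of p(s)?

-49

p(s) = s^3 - 9s^2 - 49s + 441.
The coefficient of s is -49.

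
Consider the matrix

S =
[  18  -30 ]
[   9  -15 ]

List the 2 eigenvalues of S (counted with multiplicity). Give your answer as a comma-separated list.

0, 3

det(S - λI) = (18 - λ)(-15 - λ) - (-30)·(9) = λ^2 - 3λ.
This factors as λ·(λ - 3) = 0.
Eigenvalues: 0, 3.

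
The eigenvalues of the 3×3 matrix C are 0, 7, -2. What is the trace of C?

trace(C) is the sum of the eigenvalues: (0) + (7) + (-2) = 5.

5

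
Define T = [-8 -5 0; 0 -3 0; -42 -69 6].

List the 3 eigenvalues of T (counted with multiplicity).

The characteristic polynomial is p(s) = det(sI - T).
Cofactor expansion gives p(s) = s^3 + 5s^2 - 42s - 144.
Try s = -8: p(-8) = 0, so -8 is a root.
Dividing by (s + 8) leaves s^2 - 3s - 18.
The quadratic factors as (s + 3)·(s - 6).
Eigenvalues: -8, -3, 6.

-8, -3, 6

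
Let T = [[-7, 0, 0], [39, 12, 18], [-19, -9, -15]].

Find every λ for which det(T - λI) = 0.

Set up det(λI - T) = 0.
Cofactor expansion gives p(λ) = λ^3 + 10λ^2 + 3λ - 126.
Since p(3) = 0, λ = 3 is a root.
Factor out (λ - 3): p(λ) = (λ - 3)·(λ^2 + 13λ + 42).
The quadratic factors as (λ + 7)·(λ + 6).
Eigenvalues: -7, -6, 3.

-7, -6, 3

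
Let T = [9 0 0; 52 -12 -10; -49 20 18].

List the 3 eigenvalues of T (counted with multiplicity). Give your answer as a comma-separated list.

-2, 8, 9

The characteristic polynomial is p(s) = det(sI - T).
Expanding the 3×3 determinant: p(s) = s^3 - 15s^2 + 38s + 144.
Since p(9) = 0, s = 9 is a root.
Dividing by (s - 9) leaves s^2 - 6s - 16.
The quadratic factors as (s + 2)·(s - 8).
Eigenvalues: -2, 8, 9.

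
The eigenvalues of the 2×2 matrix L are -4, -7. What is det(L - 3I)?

70

If L has eigenvalues -4, -7, then L - 3I has eigenvalues -7, -10.
det(L - 3I) = (-7) · (-10) = 70.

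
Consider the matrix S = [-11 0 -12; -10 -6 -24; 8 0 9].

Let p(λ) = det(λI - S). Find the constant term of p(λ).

-18

p(λ) = λ^3 + 8λ^2 + 9λ - 18.
The constant term is -18.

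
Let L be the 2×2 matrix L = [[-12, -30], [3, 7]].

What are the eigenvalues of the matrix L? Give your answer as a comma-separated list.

det(L - lambda·I) = (-12 - lambda)(7 - lambda) - (-30)·(3) = lambda^2 + 5·lambda + 6.
This factors as (lambda + 3)·(lambda + 2) = 0.
Eigenvalues: -3, -2.

-3, -2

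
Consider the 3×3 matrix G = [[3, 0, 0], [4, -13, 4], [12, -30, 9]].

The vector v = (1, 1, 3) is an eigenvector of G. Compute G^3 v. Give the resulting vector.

First find the eigenvalue: Gv = (3, 3, 9) = 3·(1, 1, 3), so λ = 3.
Then G^3 v = λ^3·v = 3^3·(1, 1, 3) = 27·(1, 1, 3) = (27, 27, 81).

(27, 27, 81)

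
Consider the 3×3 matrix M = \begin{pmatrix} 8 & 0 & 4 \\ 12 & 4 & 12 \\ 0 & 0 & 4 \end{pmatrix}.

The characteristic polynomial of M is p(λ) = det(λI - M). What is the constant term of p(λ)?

-128

p(λ) = λ^3 - 16λ^2 + 80λ - 128.
The constant term is -128.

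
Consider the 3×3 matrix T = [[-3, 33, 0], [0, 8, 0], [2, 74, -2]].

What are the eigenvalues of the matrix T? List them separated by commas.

The characteristic polynomial is p(μ) = det(μI - T).
Cofactor expansion gives p(μ) = μ^3 - 3μ^2 - 34μ - 48.
Since p(-2) = 0, μ = -2 is a root.
Dividing by (μ + 2) leaves μ^2 - 5μ - 24.
The quadratic factors as (μ + 3)·(μ - 8).
Eigenvalues: -3, -2, 8.

-3, -2, 8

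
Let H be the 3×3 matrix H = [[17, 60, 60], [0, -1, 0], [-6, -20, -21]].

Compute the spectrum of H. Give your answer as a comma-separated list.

Compute the characteristic polynomial p(t) = det(tI - H).
Expanding the 3×3 determinant: p(t) = t^3 + 5t^2 + 7t + 3.
Rational-root test: t = -1 gives p(-1) = 0.
Factor out (t + 1): p(t) = (t + 1)·(t^2 + 4t + 3).
The quadratic factors as (t + 3)·(t + 1).
Eigenvalues: -3, -1, -1.

-3, -1, -1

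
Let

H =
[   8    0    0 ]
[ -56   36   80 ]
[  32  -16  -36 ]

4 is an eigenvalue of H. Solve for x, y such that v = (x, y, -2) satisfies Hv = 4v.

0, 5

We need (H - 4I)v = 0.
H - 4I = [[4, 0, 0], [-56, 32, 80], [32, -16, -40]].
Row 1: (4)·x + (0)·y + (0)·-2 = 0
Row 2: (-56)·x + (32)·y + (80)·-2 = 0
Row 3: (32)·x + (-16)·y + (-40)·-2 = 0
Solving gives x = 0, y = 5.
Check: H·(0, 5, -2) = (0, 20, -8) = 4·(0, 5, -2).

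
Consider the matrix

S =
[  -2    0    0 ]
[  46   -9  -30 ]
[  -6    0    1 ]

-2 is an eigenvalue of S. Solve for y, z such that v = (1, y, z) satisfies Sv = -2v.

We need (S + 2I)v = 0.
S + 2I = [[0, 0, 0], [46, -7, -30], [-6, 0, 3]].
Row 1: (0)·1 + (0)·y + (0)·z = 0
Row 2: (46)·1 + (-7)·y + (-30)·z = 0
Row 3: (-6)·1 + (0)·y + (3)·z = 0
Solving gives y = -2, z = 2.
Check: S·(1, -2, 2) = (-2, 4, -4) = -2·(1, -2, 2).

-2, 2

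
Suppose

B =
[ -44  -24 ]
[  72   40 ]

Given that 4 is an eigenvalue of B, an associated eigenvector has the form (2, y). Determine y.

We need (B - 4I)v = 0.
B - 4I = [[-48, -24], [72, 36]].
Row 1: (-48)·2 + (-24)·y = 0
Row 2: (72)·2 + (36)·y = 0
Solving gives y = -4.
Check: B·(2, -4) = (8, -16) = 4·(2, -4).

-4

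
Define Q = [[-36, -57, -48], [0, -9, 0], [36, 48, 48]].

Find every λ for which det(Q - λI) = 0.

-9, 0, 12

Set up det(tI - Q) = 0.
Expanding along the first row, p(t) = t^3 - 3t^2 - 108t.
Try t = 0: p(0) = 0, so 0 is a root.
Factor out t: p(t) = t·(t^2 - 3t - 108).
The quadratic factors as (t + 9)·(t - 12).
Eigenvalues: -9, 0, 12.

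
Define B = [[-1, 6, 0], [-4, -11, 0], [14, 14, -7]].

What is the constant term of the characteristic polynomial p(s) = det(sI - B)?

p(0) = det(0·I − B) = det(−B) = (−1)^3·det(B).
det(B) = -245, so p(0) = 245.

245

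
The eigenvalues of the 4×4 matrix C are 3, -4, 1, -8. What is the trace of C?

-8

trace(C) is the sum of the eigenvalues: (3) + (-4) + (1) + (-8) = -8.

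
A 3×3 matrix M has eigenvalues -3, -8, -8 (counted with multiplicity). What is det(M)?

det(M) is the product of the eigenvalues: (-3) · (-8) · (-8) = -192.

-192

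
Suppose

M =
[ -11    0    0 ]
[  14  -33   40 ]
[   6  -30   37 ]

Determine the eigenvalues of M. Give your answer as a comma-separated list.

Compute the characteristic polynomial p(r) = det(rI - M).
Expanding the 3×3 determinant: p(r) = r^3 + 7r^2 - 65r - 231.
Try r = -11: p(-11) = 0, so -11 is a root.
Dividing by (r + 11) leaves r^2 - 4r - 21.
The quadratic factors as (r + 3)·(r - 7).
Eigenvalues: -11, -3, 7.

-11, -3, 7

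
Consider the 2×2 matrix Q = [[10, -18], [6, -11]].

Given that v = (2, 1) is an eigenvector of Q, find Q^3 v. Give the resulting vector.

(2, 1)

First find the eigenvalue: Qv = (2, 1) = 1·(2, 1), so λ = 1.
Then Q^3 v = λ^3·v = 1^3·(2, 1) = 1·(2, 1) = (2, 1).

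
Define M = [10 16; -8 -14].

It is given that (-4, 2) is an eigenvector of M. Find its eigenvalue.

2

Compute Mv: M·(-4, 2) = (-8, 4).
Since Mv = λv, compare component 1: -8 = λ·-4, so λ = 2.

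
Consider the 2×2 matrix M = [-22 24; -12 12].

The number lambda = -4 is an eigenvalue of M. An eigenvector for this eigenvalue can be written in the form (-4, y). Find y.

We need (M + 4I)v = 0.
M + 4I = [[-18, 24], [-12, 16]].
Row 1: (-18)·-4 + (24)·y = 0
Row 2: (-12)·-4 + (16)·y = 0
Solving gives y = -3.
Check: M·(-4, -3) = (16, 12) = -4·(-4, -3).

-3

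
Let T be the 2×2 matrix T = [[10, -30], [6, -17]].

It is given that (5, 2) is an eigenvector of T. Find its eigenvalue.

-2

Compute Tv: T·(5, 2) = (-10, -4).
Since Tv = λv, compare component 1: -10 = λ·5, so λ = -2.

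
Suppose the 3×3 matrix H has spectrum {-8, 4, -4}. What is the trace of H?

trace(H) is the sum of the eigenvalues: (-8) + (4) + (-4) = -8.

-8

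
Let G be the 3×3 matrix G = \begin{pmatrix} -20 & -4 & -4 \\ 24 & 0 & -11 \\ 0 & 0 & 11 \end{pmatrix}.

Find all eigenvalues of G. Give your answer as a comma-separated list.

-12, -8, 11

The characteristic polynomial is p(λ) = det(λI - G).
Expanding along the first row, p(λ) = λ^3 + 9λ^2 - 124λ - 1056.
Since p(-8) = 0, λ = -8 is a root.
Dividing by (λ + 8) leaves λ^2 + λ - 132.
The quadratic factors as (λ + 12)·(λ - 11).
Eigenvalues: -12, -8, 11.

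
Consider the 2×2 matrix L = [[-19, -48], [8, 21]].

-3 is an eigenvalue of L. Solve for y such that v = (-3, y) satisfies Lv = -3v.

1

We need (L + 3I)v = 0.
L + 3I = [[-16, -48], [8, 24]].
Row 1: (-16)·-3 + (-48)·y = 0
Row 2: (8)·-3 + (24)·y = 0
Solving gives y = 1.
Check: L·(-3, 1) = (9, -3) = -3·(-3, 1).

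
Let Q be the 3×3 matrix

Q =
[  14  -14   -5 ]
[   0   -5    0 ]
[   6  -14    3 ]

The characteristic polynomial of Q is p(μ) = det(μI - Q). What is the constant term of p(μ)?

p(μ) = μ^3 - 12μ^2 - 13μ + 360.
The constant term is 360.

360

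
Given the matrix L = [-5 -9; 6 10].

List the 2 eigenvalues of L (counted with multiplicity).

det(L - sI) = (-5 - s)(10 - s) - (-9)·(6) = s^2 - 5s + 4.
This factors as (s - 1)·(s - 4) = 0.
Eigenvalues: 1, 4.

1, 4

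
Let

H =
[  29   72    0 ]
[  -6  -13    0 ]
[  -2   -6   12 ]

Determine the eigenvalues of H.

Set up det(tI - H) = 0.
Expanding the 3×3 determinant: p(t) = t^3 - 28t^2 + 247t - 660.
Rational-root test: t = 5 gives p(5) = 0.
Dividing by (t - 5) leaves t^2 - 23t + 132.
The quadratic factors as (t - 11)·(t - 12).
Eigenvalues: 5, 11, 12.

5, 11, 12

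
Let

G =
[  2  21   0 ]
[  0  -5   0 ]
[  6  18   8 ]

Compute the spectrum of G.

The characteristic polynomial is p(λ) = det(λI - G).
Expanding along the first row, p(λ) = λ^3 - 5λ^2 - 34λ + 80.
Rational-root test: λ = 8 gives p(8) = 0.
Factor out (λ - 8): p(λ) = (λ - 8)·(λ^2 + 3λ - 10).
The quadratic factors as (λ + 5)·(λ - 2).
Eigenvalues: -5, 2, 8.

-5, 2, 8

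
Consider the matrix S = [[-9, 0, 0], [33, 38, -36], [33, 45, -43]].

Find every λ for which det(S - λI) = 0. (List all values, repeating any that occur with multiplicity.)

Compute the characteristic polynomial p(r) = det(rI - S).
Expanding the 3×3 determinant: p(r) = r^3 + 14r^2 + 31r - 126.
Since p(2) = 0, r = 2 is a root.
Dividing by (r - 2) leaves r^2 + 16r + 63.
The quadratic factors as (r + 9)·(r + 7).
Eigenvalues: -9, -7, 2.

-9, -7, 2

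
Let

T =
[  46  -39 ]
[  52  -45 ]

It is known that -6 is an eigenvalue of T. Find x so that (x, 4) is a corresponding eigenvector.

3

We need (T + 6I)v = 0.
T + 6I = [[52, -39], [52, -39]].
Row 1: (52)·x + (-39)·4 = 0
Row 2: (52)·x + (-39)·4 = 0
Solving gives x = 3.
Check: T·(3, 4) = (-18, -24) = -6·(3, 4).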